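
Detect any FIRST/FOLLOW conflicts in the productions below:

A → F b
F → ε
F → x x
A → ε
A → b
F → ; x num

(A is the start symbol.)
A FIRST/FOLLOW conflict occurs when a non-terminal N has a nullable alternative N → β (β ⇒* ε) and another alternative N → α with FIRST(α) ∩ FOLLOW(N) ≠ ∅: on such a lookahead the parser cannot decide between expanding α and letting N vanish via β.

Nullable non-terminals: A, F.
FIRST sets used below: FIRST(F) = { ';', 'x', ε }

A: nullable alternative(s) A → ε; FOLLOW(A) = { $ }
  A → F b: FIRST \ {ε} = { ';', 'b', 'x' } — disjoint from FOLLOW(A)
  A → ε: FIRST \ {ε} = { } — this is the only nullable alternative, skip
  A → b: FIRST \ {ε} = { 'b' } — disjoint from FOLLOW(A)

F: nullable alternative(s) F → ε; FOLLOW(F) = { 'b' }
  F → ε: FIRST \ {ε} = { } — this is the only nullable alternative, skip
  F → x x: FIRST \ {ε} = { 'x' } — disjoint from FOLLOW(F)
  F → ; x num: FIRST \ {ε} = { ';' } — disjoint from FOLLOW(F)

No FIRST/FOLLOW conflicts found.

Answer: No FIRST/FOLLOW conflicts.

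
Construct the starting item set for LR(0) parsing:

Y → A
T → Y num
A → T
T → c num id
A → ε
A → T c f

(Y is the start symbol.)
First, augment the grammar with Y' → Y
I₀ = CLOSURE({ [Y' → . Y] }):
  [Y' → . Y] has the dot before Y: add [Y → . A]
  [Y → . A] has the dot before A: add [A → . T], [A → .], [A → . T c f]
  [A → . T] has the dot before T: add [T → . Y num], [T → . c num id]
No further items can be added.

I₀ = { [A → . T c f], [A → . T], [A → .], [T → . Y num], [T → . c num id], [Y → . A], [Y' → . Y] }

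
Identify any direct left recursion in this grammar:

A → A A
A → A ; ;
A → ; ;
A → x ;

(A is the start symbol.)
Direct left recursion occurs when N → N α for some non-terminal N (the right-hand side begins with the left-hand side itself).

A → A A: LEFT RECURSIVE (starts with A)
A → A ; ;: LEFT RECURSIVE (starts with A)
A → ; ;: starts with ';'
A → x ;: starts with x

The grammar has direct left recursion on: A.

Answer: Yes, A is left-recursive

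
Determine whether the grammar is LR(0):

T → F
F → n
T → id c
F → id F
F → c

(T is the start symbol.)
No. Reduce-reduce conflict: [F → c .] and [T → id c .]

A grammar is LR(0) if no state in the canonical LR(0) collection has:
  - both a shift item (dot before a terminal) and a complete item (shift-reduce conflict), or
  - two or more complete items (reduce-reduce conflict; the accept item [T' → T .] counts as a complete item here).

Augment with T' → T and build the canonical LR(0) collection (I0 = CLOSURE({[T' → . T]}), then GOTO on every symbol after a dot until no new states appear). It has 9 states:
  I0: { [F → . c], [F → . id F], [F → . n], [T → . F], [T → . id c], [T' → . T] }  — shift
  I1: { [T → F .] }  — reduce
  I2: { [T' → T .] }  — accept
  I3: { [F → c .] }  — reduce
  I4: { [F → . c], [F → . id F], [F → . n], [F → id . F], [T → id . c] }  — shift
  I5: { [F → n .] }  — reduce
  I6: { [F → id F .] }  — reduce
  I7: { [F → c .], [T → id c .] }  — 2 reduces
  I8: { [F → . c], [F → . id F], [F → . n], [F → id . F] }  — shift

Conflict in state I7:
  Reduce-reduce conflict: [F → c .] and [T → id c .]
So the grammar is NOT LR(0).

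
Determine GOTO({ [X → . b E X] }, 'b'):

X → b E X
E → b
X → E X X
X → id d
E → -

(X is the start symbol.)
GOTO(I, 'b') = CLOSURE({ [A → αX.β] : [A → α.Xβ] ∈ I, X = 'b' })

Items with dot before 'b', with the dot advanced:
  [X → . b E X] → [X → b . E X]
Closure of the advanced items:
  [X → b . E X] has the dot before E: add [E → . b], [E → . -]

GOTO = { [E → . -], [E → . b], [X → b . E X] }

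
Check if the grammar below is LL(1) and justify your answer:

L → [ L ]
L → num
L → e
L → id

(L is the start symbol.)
For L:
  PREDICT(L → '[' L ']') = { '[' }
  PREDICT(L → num) = { 'num' }
  PREDICT(L → e) = { 'e' }
  PREDICT(L → id) = { 'id' }

All predict sets are disjoint. The grammar IS LL(1).

Answer: Yes, the grammar is LL(1).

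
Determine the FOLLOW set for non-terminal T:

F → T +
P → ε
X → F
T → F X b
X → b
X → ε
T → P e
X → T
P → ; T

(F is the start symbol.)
{ '+', 'b', 'e' }

To compute FOLLOW(T), find every occurrence of T on a right-hand side N → α T β: add FIRST(β) \ {ε}, and if β is empty or nullable also add FOLLOW(N). Iterate to a fixed point.

In F → T +: T is followed by '+', add FIRST('+') \ {ε} = { '+' }
In X → T: T is at the end, add FOLLOW(X)
In P → ; T: T is at the end, add FOLLOW(P)

The FOLLOW sets referred to above (computed the same way, to a fixed point):
  FOLLOW(X) = { 'b' }
  FOLLOW(P) = { 'e' }

Taking the union: FOLLOW(T) = { '+', 'b', 'e' }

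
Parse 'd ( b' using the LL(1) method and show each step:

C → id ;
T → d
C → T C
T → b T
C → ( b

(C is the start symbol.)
Stack is shown with the top on the left.

Stack  Input    Action
----------------------
C $    d ( b $  output C → T C
T C $  d ( b $  output T → d
d C $  d ( b $  match 'd'
C $    ( b $    output C → ( b
( b $  ( b $    match '('
b $    b $      match 'b'
$      $        accept

The string is accepted.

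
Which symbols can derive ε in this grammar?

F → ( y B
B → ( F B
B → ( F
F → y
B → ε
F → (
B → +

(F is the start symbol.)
A non-terminal is nullable if it can derive ε (the empty string): either it has an ε-production, or it has a production whose right-hand side consists entirely of nullable non-terminals.

ε-productions: B → ε
So B is immediately nullable.
No further non-terminal can be added: every production for the remaining non-terminals contains a terminal or a non-nullable non-terminal.
Nullable = { 'B' }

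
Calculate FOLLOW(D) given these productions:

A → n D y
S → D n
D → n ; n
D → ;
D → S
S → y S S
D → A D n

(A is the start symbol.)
{ 'n', 'y' }

To compute FOLLOW(D), find every occurrence of D on a right-hand side N → α D β: add FIRST(β) \ {ε}, and if β is empty or nullable also add FOLLOW(N). Iterate to a fixed point.

In A → n D y: D is followed by y, add FIRST(y) \ {ε} = { 'y' }
In S → D n: D is followed by n, add FIRST(n) \ {ε} = { 'n' }
In D → A D n: D is followed by n, add FIRST(n) \ {ε} = { 'n' }

Taking the union: FOLLOW(D) = { 'n', 'y' }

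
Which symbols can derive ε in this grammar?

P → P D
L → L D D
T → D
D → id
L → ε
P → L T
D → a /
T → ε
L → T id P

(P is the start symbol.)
{ 'L', 'P', 'T' }

A non-terminal is nullable if it can derive ε (the empty string): either it has an ε-production, or it has a production whose right-hand side consists entirely of nullable non-terminals.

ε-productions: L → ε, T → ε
So L, T are immediately nullable.
P → L T: every symbol on the right is nullable, so P is nullable too.
No further non-terminal can be added: every production for the remaining non-terminals contains a terminal or a non-nullable non-terminal.
Nullable = { 'L', 'P', 'T' }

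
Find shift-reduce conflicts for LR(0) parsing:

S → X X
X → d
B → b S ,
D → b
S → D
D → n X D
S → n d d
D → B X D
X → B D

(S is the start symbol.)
Yes — I5: [D → b .] vs [B → . b S ,]; I11: [X → d .] vs [S → n d . d]

A shift-reduce conflict occurs when an LR(0) state has both:
  - a complete (reduce) item [A → α .] (dot at the end), and
  - a shift item [B → β . c γ] (dot before a terminal).

Augment with S' → S and build the canonical LR(0) collection (I0 = CLOSURE({[S' → . S]}), then GOTO on every symbol after a dot until no new states appear). It has 22 states:
  I0: { [B → . b S ,], [D → . B X D], [D → . b], [D → . n X D], [S → . D], [S → . X X], [S → . n d d], [S' → . S], [X → . B D], [X → . d] }  — shift
  I1: { [B → . b S ,], [D → . B X D], [D → . b], [D → . n X D], [D → B . X D], [X → . B D], [X → . d], [X → B . D] }  — shift
  I2: { [S → D .] }  — reduce
  I3: { [S' → S .] }  — accept
  I4: { [B → . b S ,], [S → X . X], [X → . B D], [X → . d] }  — shift
  I5: { [B → . b S ,], [B → b . S ,], [D → . B X D], [D → . b], [D → . n X D], [D → b .], [S → . D], [S → . X X], [S → . n d d], [X → . B D], [X → . d] }  — shift, reduce
  I6: { [X → d .] }  — reduce
  I7: { [B → . b S ,], [D → n . X D], [S → n . d d], [X → . B D], [X → . d] }  — shift
  I8: { [B → . b S ,], [D → . B X D], [D → . b], [D → . n X D], [X → B . D] }  — shift
  I9: { [B → . b S ,], [D → . B X D], [D → . b], [D → . n X D], [D → n X . D] }  — shift
  I10: { [B → . b S ,], [B → b . S ,], [D → . B X D], [D → . b], [D → . n X D], [S → . D], [S → . X X], [S → . n d d], [X → . B D], [X → . d] }  — shift
  I11: { [S → n d . d], [X → d .] }  — shift, reduce
  I12: { [S → n d d .] }  — reduce
  I13: { [B → b S . ,] }  — shift
  I14: { [B → b S , .] }  — reduce
  I15: { [B → . b S ,], [D → B . X D], [X → . B D], [X → . d] }  — shift
  I16: { [D → n X D .] }  — reduce
  I17: { [B → . b S ,], [D → n . X D], [X → . B D], [X → . d] }  — shift
  I18: { [B → . b S ,], [D → . B X D], [D → . b], [D → . n X D], [D → B X . D] }  — shift
  I19: { [D → B X D .] }  — reduce
  I20: { [X → B D .] }  — reduce
  I21: { [S → X X .] }  — reduce

I5 contains reduce item [D → b .] and shift items [B → . b S ,], [D → . b], [D → . n X D], [S → . n d d], [X → . d] — shift-reduce conflict.
I11 contains reduce item [X → d .] and shift item [S → n d . d] — shift-reduce conflict.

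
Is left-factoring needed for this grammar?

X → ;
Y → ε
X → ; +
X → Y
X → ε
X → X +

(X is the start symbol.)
Left-factoring is needed when two productions for the same non-terminal
share a common prefix on the right-hand side.

Productions for X:
  X → ;
  X → ; +
  X → Y
  X → ε
  X → X +

Found common prefix ';' in productions for X

Answer: Yes, X has productions with common prefix ';'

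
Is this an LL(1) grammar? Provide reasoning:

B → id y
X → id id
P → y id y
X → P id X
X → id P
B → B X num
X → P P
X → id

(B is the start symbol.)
A grammar is LL(1) if for each non-terminal N with multiple productions, the predict sets of those productions are pairwise disjoint, where PREDICT(N → α) = (FIRST(α) \ {ε}) ∪ (FOLLOW(N) if α ⇒* ε).

Relevant sets:
  FIRST(B) = { 'id' }
  FIRST(P) = { 'y' }

For B:
  PREDICT(B → id y) = { 'id' }
  PREDICT(B → B X num) = { 'id' }
For X:
  PREDICT(X → id id) = { 'id' }
  PREDICT(X → P id X) = { 'y' }
  PREDICT(X → id P) = { 'id' }
  PREDICT(X → P P) = { 'y' }
  PREDICT(X → id) = { 'id' }
P has a single production, so nothing to check there.

Conflict found: Predict set conflict for B: { 'id' }
The grammar is NOT LL(1).

Answer: No. Predict set conflict for B: { 'id' }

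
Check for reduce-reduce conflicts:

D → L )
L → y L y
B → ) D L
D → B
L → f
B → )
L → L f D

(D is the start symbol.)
Augment with D' → D and build the canonical LR(0) collection (I0 = CLOSURE({[D' → . D]}), then GOTO on every symbol after a dot until no new states appear). It has 14 states:
  I0: { [B → . ) D L], [B → . )], [D → . B], [D → . L )], [D' → . D], [L → . L f D], [L → . f], [L → . y L y] }  — shift
  I1: { [B → ) . D L], [B → ) .], [B → . ) D L], [B → . )], [D → . B], [D → . L )], [L → . L f D], [L → . f], [L → . y L y] }  — shift, reduce
  I2: { [D → B .] }  — reduce
  I3: { [D' → D .] }  — accept
  I4: { [D → L . )], [L → L . f D] }  — shift
  I5: { [L → f .] }  — reduce
  I6: { [L → . L f D], [L → . f], [L → . y L y], [L → y . L y] }  — shift
  I7: { [L → L . f D], [L → y L . y] }  — shift
  I8: { [B → . ) D L], [B → . )], [D → . B], [D → . L )], [L → . L f D], [L → . f], [L → . y L y], [L → L f . D] }  — shift
  I9: { [L → y L y .] }  — reduce
  I10: { [L → L f D .] }  — reduce
  I11: { [D → L ) .] }  — reduce
  I12: { [B → ) D . L], [L → . L f D], [L → . f], [L → . y L y] }  — shift
  I13: { [B → ) D L .], [L → L . f D] }  — shift, reduce

No state contains more than one complete item.

Answer: No reduce-reduce conflicts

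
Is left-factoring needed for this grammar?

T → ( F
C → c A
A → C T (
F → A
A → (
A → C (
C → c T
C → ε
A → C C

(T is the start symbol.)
Left-factoring is needed when two productions for the same non-terminal
share a common prefix on the right-hand side.

Productions for C:
  C → c A
  C → c T
  C → ε
Productions for A:
  A → C T (
  A → (
  A → C (
  A → C C

Found common prefix 'c' in productions for C
Found common prefix 'C' in productions for A

Answer: Yes, C has productions with common prefix 'c'; A has productions with common prefix 'C'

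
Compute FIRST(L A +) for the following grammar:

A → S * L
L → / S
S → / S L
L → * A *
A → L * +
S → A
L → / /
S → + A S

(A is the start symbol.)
{ '*', '/' }

FIRST sets of the non-terminals involved (from the grammar, by fixed-point iteration):
  FIRST(L) = { '*', '/' }

To compute FIRST(L A +), process the symbols left to right:
Symbol L is a non-terminal. Add FIRST(L) \ {ε} = { '*', '/' }
L is not nullable (ε ∉ FIRST(L)), so stop here.
FIRST(L A +) = { '*', '/' }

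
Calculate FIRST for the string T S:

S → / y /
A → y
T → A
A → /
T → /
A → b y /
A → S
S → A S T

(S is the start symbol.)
FIRST sets of the non-terminals involved (from the grammar, by fixed-point iteration):
  FIRST(T) = { '/', 'b', 'y' }

To compute FIRST(T S), process the symbols left to right:
Symbol T is a non-terminal. Add FIRST(T) \ {ε} = { '/', 'b', 'y' }
T is not nullable (ε ∉ FIRST(T)), so stop here.
FIRST(T S) = { '/', 'b', 'y' }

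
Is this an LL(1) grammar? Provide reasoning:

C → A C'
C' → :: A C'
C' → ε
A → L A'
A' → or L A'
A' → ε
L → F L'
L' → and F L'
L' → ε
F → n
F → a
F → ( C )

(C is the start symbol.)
Yes, the grammar is LL(1).

A grammar is LL(1) if for each non-terminal N with multiple productions, the predict sets of those productions are pairwise disjoint, where PREDICT(N → α) = (FIRST(α) \ {ε}) ∪ (FOLLOW(N) if α ⇒* ε).

Relevant sets:
  FOLLOW(C') = { $, ')' }
  FOLLOW(A') = { $, ')', '::' }
  FOLLOW(L') = { $, ')', '::', 'or' }

For C':
  PREDICT(C' → :: A C') = { '::' }
  PREDICT(C' → ε) = { $, ')' }
For A':
  PREDICT(A' → or L A') = { 'or' }
  PREDICT(A' → ε) = { $, ')', '::' }
For L':
  PREDICT(L' → and F L') = { 'and' }
  PREDICT(L' → ε) = { $, ')', '::', 'or' }
For F:
  PREDICT(F → n) = { 'n' }
  PREDICT(F → a) = { 'a' }
  PREDICT(F → '(' C ')') = { '(' }
C, A, L have a single production, so nothing to check there.

All predict sets are disjoint. The grammar IS LL(1).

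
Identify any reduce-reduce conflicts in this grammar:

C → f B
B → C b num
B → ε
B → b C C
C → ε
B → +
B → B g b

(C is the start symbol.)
Augment with C' → C and build the canonical LR(0) collection (I0 = CLOSURE({[C' → . C]}), then GOTO on every symbol after a dot until no new states appear). It has 13 states:
  I0: { [C → . f B], [C → .], [C' → . C] }  — shift, reduce
  I1: { [C' → C .] }  — accept
  I2: { [B → . +], [B → . B g b], [B → . C b num], [B → . b C C], [B → .], [C → . f B], [C → .], [C → f . B] }  — shift, 2 reduces
  I3: { [B → + .] }  — reduce
  I4: { [B → B . g b], [C → f B .] }  — shift, reduce
  I5: { [B → C . b num] }  — shift
  I6: { [B → b . C C], [C → . f B], [C → .] }  — shift, reduce
  I7: { [B → b C . C], [C → . f B], [C → .] }  — shift, reduce
  I8: { [B → b C C .] }  — reduce
  I9: { [B → C b . num] }  — shift
  I10: { [B → C b num .] }  — reduce
  I11: { [B → B g . b] }  — shift
  I12: { [B → B g b .] }  — reduce

I2 contains complete items [B → .], [C → .] — reduce-reduce conflict.

Answer: Yes — I2: [B → .] vs [C → .]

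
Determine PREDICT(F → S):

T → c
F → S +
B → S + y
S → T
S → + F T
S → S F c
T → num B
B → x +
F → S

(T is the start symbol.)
{ '+', 'c', 'num' }

PREDICT(F → S) = (FIRST(RHS) \ {ε}) ∪ (FOLLOW(F) if ε ∈ FIRST(RHS), i.e. RHS ⇒* ε)
FIRST(S) = { '+', 'c', 'num' }
FIRST(S) = { '+', 'c', 'num' }
ε ∉ FIRST(S), so FOLLOW(F) is not added.
PREDICT(F → S) = { '+', 'c', 'num' }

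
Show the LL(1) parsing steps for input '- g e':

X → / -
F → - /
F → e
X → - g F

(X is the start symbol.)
Stack is shown with the top on the left.

Stack    Input    Action
------------------------
X $      - g e $  output X → - g F
- g F $  - g e $  match '-'
g F $    g e $    match 'g'
F $      e $      output F → e
e $      e $      match 'e'
$        $        accept

The string is accepted.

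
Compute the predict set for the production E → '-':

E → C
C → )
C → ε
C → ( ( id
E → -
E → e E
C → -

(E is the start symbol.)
PREDICT(E → '-') = (FIRST(RHS) \ {ε}) ∪ (FOLLOW(E) if ε ∈ FIRST(RHS), i.e. RHS ⇒* ε)
FIRST('-') = { '-' }
ε ∉ FIRST('-'), so FOLLOW(E) is not added.
PREDICT(E → '-') = { '-' }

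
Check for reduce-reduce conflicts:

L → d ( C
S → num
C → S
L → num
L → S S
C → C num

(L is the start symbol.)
Yes — I4: [L → num .] vs [S → num .]

A reduce-reduce conflict occurs when an LR(0) state has two complete items [A → α .] and [B → β .] — both call for a reduction, and with no lookahead the parser cannot choose between them.

Augment with L' → L and build the canonical LR(0) collection (I0 = CLOSURE({[L' → . L]}), then GOTO on every symbol after a dot until no new states appear). It has 11 states:
  I0: { [L → . S S], [L → . d ( C], [L → . num], [L' → . L], [S → . num] }  — shift
  I1: { [L' → L .] }  — accept
  I2: { [L → S . S], [S → . num] }  — shift
  I3: { [L → d . ( C] }  — shift
  I4: { [L → num .], [S → num .] }  — 2 reduces
  I5: { [C → . C num], [C → . S], [L → d ( . C], [S → . num] }  — shift
  I6: { [C → C . num], [L → d ( C .] }  — shift, reduce
  I7: { [C → S .] }  — reduce
  I8: { [S → num .] }  — reduce
  I9: { [C → C num .] }  — reduce
  I10: { [L → S S .] }  — reduce

I4 contains complete items [L → num .], [S → num .] — reduce-reduce conflict.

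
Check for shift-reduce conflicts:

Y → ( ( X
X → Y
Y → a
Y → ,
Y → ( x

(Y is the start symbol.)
No shift-reduce conflicts

Augment with Y' → Y and build the canonical LR(0) collection (I0 = CLOSURE({[Y' → . Y]}), then GOTO on every symbol after a dot until no new states appear). It has 9 states:
  I0: { [Y → . ( ( X], [Y → . ( x], [Y → . ,], [Y → . a], [Y' → . Y] }  — shift
  I1: { [Y → ( . ( X], [Y → ( . x] }  — shift
  I2: { [Y → , .] }  — reduce
  I3: { [Y' → Y .] }  — accept
  I4: { [Y → a .] }  — reduce
  I5: { [X → . Y], [Y → ( ( . X], [Y → . ( ( X], [Y → . ( x], [Y → . ,], [Y → . a] }  — shift
  I6: { [Y → ( x .] }  — reduce
  I7: { [Y → ( ( X .] }  — reduce
  I8: { [X → Y .] }  — reduce

No state contains both a complete item and a shift item.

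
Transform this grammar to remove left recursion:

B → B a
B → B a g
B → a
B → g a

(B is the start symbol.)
B is directly left-recursive. The standard transformation for
  A → A α₁ | ... | A α_m | β₁ | ... | β_n
is
  A  → β₁ A' | ... | β_n A'
  A' → α₁ A' | ... | α_m A' | ε

B → a becomes B → a B'
B → g a becomes B → g a B'
B → B a becomes B' → a B'
B → B a g becomes B' → a g B'
Add B' → ε

Resulting grammar:
B → a B'
B → g a B'
B' → a B'
B' → a g B'
B' → ε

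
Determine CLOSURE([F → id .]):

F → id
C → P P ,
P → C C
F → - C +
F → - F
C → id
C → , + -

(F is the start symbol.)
{ [F → id .] }

To compute CLOSURE, for each item [A → α.Bβ] where B is a non-terminal, add [B → .γ] for all productions B → γ; repeat for the newly added items until nothing changes.

Start with: [F → id .]
The dot is at the end, so nothing is added.

CLOSURE = { [F → id .] }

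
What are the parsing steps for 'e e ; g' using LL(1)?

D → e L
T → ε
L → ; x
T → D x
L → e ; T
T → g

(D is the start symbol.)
Stack is shown with the top on the left.

Stack    Input      Action
--------------------------
D $      e e ; g $  output D → e L
e L $    e e ; g $  match 'e'
L $      e ; g $    output L → e ; T
e ; T $  e ; g $    match 'e'
; T $    ; g $      match ';'
T $      g $        output T → g
g $      g $        match 'g'
$        $          accept

The string is accepted.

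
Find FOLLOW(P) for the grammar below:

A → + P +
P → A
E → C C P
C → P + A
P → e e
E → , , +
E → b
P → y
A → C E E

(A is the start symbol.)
{ $, '+', ',', 'b', 'e', 'y' }

In A → + P +: P is followed by '+', add FIRST('+') \ {ε} = { '+' }
In E → C C P: P is at the end, add FOLLOW(E)
In C → P + A: P is followed by '+' A, add FIRST('+' A) \ {ε} = { '+' }

The FOLLOW sets referred to above (computed the same way, to a fixed point):
  FOLLOW(E) = { $, '+', ',', 'b', 'e', 'y' }

Taking the union: FOLLOW(P) = { $, '+', ',', 'b', 'e', 'y' }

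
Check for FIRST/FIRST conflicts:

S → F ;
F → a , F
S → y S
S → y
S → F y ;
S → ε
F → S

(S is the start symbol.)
A FIRST/FIRST conflict occurs when two productions N → α and N → β for the same non-terminal have FIRST(α) ∩ FIRST(β) ≠ ∅ (with ε ∈ FIRST of a nullable right-hand side, so two nullable alternatives also conflict).

FIRST sets of the non-terminals at (or reachable through a nullable prefix from) the front of some alternative:
  FIRST(F) = { ';', 'a', 'y', ε }
  FIRST(S) = { ';', 'a', 'y', ε }

Productions for S:
  S → F ;: FIRST = { ';', 'a', 'y' }
  S → y S: FIRST = { 'y' }
  S → y: FIRST = { 'y' }
  S → F y ;: FIRST = { ';', 'a', 'y' }
  S → ε: FIRST = { ε }
Productions for F:
  F → a , F: FIRST = { 'a' }
  F → S: FIRST = { ';', 'a', 'y', ε }

Conflict for S: S → F ; and S → y S
  Overlap: { 'y' }
Conflict for S: S → F ; and S → y
  Overlap: { 'y' }
Conflict for S: S → F ; and S → F y ;
  Overlap: { ';', 'a', 'y' }
Conflict for S: S → y S and S → y
  Overlap: { 'y' }
Conflict for S: S → y S and S → F y ;
  Overlap: { 'y' }
Conflict for S: S → y and S → F y ;
  Overlap: { 'y' }
Conflict for F: F → a , F and F → S
  Overlap: { 'a' }

Answer: Yes. S → F ';' / S → y S on { 'y' }; S → F ';' / S → y on { 'y' }; S → F ';' / S → F y ';' on { ';', 'a', 'y' }; S → y S / S → y on { 'y' }; S → y S / S → F y ';' on { 'y' }; S → y / S → F y ';' on { 'y' }; F → a ',' F / F → S on { 'a' }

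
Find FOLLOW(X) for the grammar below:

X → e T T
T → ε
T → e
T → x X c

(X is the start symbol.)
{ $, 'c' }

To compute FOLLOW(X), find every occurrence of X on a right-hand side N → α X β: add FIRST(β) \ {ε}, and if β is empty or nullable also add FOLLOW(N). Iterate to a fixed point.

X is the start symbol, so $ ∈ FOLLOW(X).
In T → x X c: X is followed by c, add FIRST(c) \ {ε} = { 'c' }

Taking the union: FOLLOW(X) = { $, 'c' }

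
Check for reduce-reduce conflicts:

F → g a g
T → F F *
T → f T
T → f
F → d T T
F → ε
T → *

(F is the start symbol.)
Augment with F' → F and build the canonical LR(0) collection (I0 = CLOSURE({[F' → . F]}), then GOTO on every symbol after a dot until no new states appear). It has 14 states:
  I0: { [F → . d T T], [F → . g a g], [F → .], [F' → . F] }  — shift, reduce
  I1: { [F' → F .] }  — accept
  I2: { [F → . d T T], [F → . g a g], [F → .], [F → d . T T], [T → . *], [T → . F F *], [T → . f T], [T → . f] }  — shift, reduce
  I3: { [F → g . a g] }  — shift
  I4: { [F → g a . g] }  — shift
  I5: { [F → g a g .] }  — reduce
  I6: { [T → * .] }  — reduce
  I7: { [F → . d T T], [F → . g a g], [F → .], [T → F . F *] }  — shift, reduce
  I8: { [F → . d T T], [F → . g a g], [F → .], [F → d T . T], [T → . *], [T → . F F *], [T → . f T], [T → . f] }  — shift, reduce
  I9: { [F → . d T T], [F → . g a g], [F → .], [T → . *], [T → . F F *], [T → . f T], [T → . f], [T → f . T], [T → f .] }  — shift, 2 reduces
  I10: { [T → f T .] }  — reduce
  I11: { [F → d T T .] }  — reduce
  I12: { [T → F F . *] }  — shift
  I13: { [T → F F * .] }  — reduce

I9 contains complete items [F → .], [T → f .] — reduce-reduce conflict.

Answer: Yes — I9: [F → .] vs [T → f .]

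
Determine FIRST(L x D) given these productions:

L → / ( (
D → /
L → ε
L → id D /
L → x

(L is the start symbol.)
FIRST sets of the non-terminals involved (from the grammar, by fixed-point iteration):
  FIRST(L) = { '/', 'id', 'x', ε }

To compute FIRST(L x D), process the symbols left to right:
Symbol L is a non-terminal. Add FIRST(L) \ {ε} = { '/', 'id', 'x' }
L is nullable (ε ∈ FIRST(L)), continue to the next symbol.
Symbol x is a terminal. Add 'x' and stop.
FIRST(L x D) = { '/', 'id', 'x' }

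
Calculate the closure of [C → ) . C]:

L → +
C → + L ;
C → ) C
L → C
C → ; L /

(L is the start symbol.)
To compute CLOSURE, for each item [A → α.Bβ] where B is a non-terminal, add [B → .γ] for all productions B → γ; repeat for the newly added items until nothing changes.

Start with: [C → ) . C]
  [C → ) . C] has the dot before C: add [C → . + L ;], [C → . ) C], [C → . ; L /]
No further items can be added.

CLOSURE = { [C → ) . C], [C → . ) C], [C → . + L ;], [C → . ; L /] }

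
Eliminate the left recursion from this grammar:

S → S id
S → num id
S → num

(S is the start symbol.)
S → num id S'
S → num S'
S' → id S'
S' → ε

S is directly left-recursive. The standard transformation for
  A → A α₁ | ... | A α_m | β₁ | ... | β_n
is
  A  → β₁ A' | ... | β_n A'
  A' → α₁ A' | ... | α_m A' | ε

S → num id becomes S → num id S'
S → num becomes S → num S'
S → S id becomes S' → id S'
Add S' → ε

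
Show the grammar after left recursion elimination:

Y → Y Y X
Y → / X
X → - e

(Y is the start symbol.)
Y → / X Y'
Y' → Y X Y'
Y' → ε
X → - e

Y is directly left-recursive. The standard transformation for
  A → A α₁ | ... | A α_m | β₁ | ... | β_n
is
  A  → β₁ A' | ... | β_n A'
  A' → α₁ A' | ... | α_m A' | ε

Y → / X becomes Y → / X Y'
Y → Y Y X becomes Y' → Y X Y'
Add Y' → ε

Productions for other non-terminals are unchanged:
  X → - e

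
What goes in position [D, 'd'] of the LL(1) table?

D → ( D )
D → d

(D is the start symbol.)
To find M[D, 'd'], we find productions for D where 'd' is in the predict set (PREDICT(N → α) = (FIRST(α) \ {ε}) ∪ (FOLLOW(N) if α ⇒* ε)).

D → ( D ): PREDICT = { '(' }
D → d: PREDICT = { 'd' }
  'd' is in predict set, so this production goes in M[D, 'd']

M[D, 'd'] = D → d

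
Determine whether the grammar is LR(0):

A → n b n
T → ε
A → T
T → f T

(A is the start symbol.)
A grammar is LR(0) if no state in the canonical LR(0) collection has:
  - both a shift item (dot before a terminal) and a complete item (shift-reduce conflict), or
  - two or more complete items (reduce-reduce conflict; the accept item [A' → A .] counts as a complete item here).

Augment with A' → A and build the canonical LR(0) collection (I0 = CLOSURE({[A' → . A]}), then GOTO on every symbol after a dot until no new states appear). It has 8 states:
  I0: { [A → . T], [A → . n b n], [A' → . A], [T → . f T], [T → .] }  — shift, reduce
  I1: { [A' → A .] }  — accept
  I2: { [A → T .] }  — reduce
  I3: { [T → . f T], [T → .], [T → f . T] }  — shift, reduce
  I4: { [A → n . b n] }  — shift
  I5: { [A → n b . n] }  — shift
  I6: { [A → n b n .] }  — reduce
  I7: { [T → f T .] }  — reduce

Conflict in state I0:
  Shift-reduce conflict between [T → .] and [A → . n b n]
So the grammar is NOT LR(0).

Answer: No. Shift-reduce conflict between [T → .] and [A → . n b n]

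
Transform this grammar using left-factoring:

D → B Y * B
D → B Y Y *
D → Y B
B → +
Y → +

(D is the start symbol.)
Left-factoring transforms A → αβ₁ | αβ₂ into A → αA' and A' → β₁ | β₂
(α is the longest common prefix among the alternatives). Repeat until
no nonterminal has two alternatives with a common prefix.

Round 1: D has alternatives sharing prefix 'B Y'. Introduce D': D → B Y D'
  Add: D' → * B
  Add: D' → Y *

No remaining common prefixes — done.

Resulting grammar:
D → B Y D'
D' → * B
D' → Y *
D → Y B
B → +
Y → +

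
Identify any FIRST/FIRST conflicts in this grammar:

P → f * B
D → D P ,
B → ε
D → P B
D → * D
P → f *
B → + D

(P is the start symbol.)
FIRST sets of the non-terminals at (or reachable through a nullable prefix from) the front of some alternative:
  FIRST(D) = { '*', 'f' }
  FIRST(P) = { 'f' }

Productions for P:
  P → f * B: FIRST = { 'f' }
  P → f *: FIRST = { 'f' }
Productions for D:
  D → D P ,: FIRST = { '*', 'f' }
  D → P B: FIRST = { 'f' }
  D → * D: FIRST = { '*' }
Productions for B:
  B → ε: FIRST = { ε }
  B → + D: FIRST = { '+' }

Conflict for P: P → f * B and P → f *
  Overlap: { 'f' }
Conflict for D: D → D P , and D → P B
  Overlap: { 'f' }
Conflict for D: D → D P , and D → * D
  Overlap: { '*' }

Answer: Yes. P → f '*' B / P → f '*' on { 'f' }; D → D P ',' / D → P B on { 'f' }; D → D P ',' / D → '*' D on { '*' }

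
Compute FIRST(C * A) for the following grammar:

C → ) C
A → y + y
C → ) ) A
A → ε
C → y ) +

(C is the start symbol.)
{ ')', 'y' }

FIRST sets of the non-terminals involved (from the grammar, by fixed-point iteration):
  FIRST(C) = { ')', 'y' }

To compute FIRST(C * A), process the symbols left to right:
Symbol C is a non-terminal. Add FIRST(C) \ {ε} = { ')', 'y' }
C is not nullable (ε ∉ FIRST(C)), so stop here.
FIRST(C * A) = { ')', 'y' }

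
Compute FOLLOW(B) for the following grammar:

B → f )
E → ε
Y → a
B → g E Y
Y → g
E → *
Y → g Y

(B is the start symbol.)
B is the start symbol, so $ ∈ FOLLOW(B).
B does not occur on any right-hand side.

Taking the union: FOLLOW(B) = { $ }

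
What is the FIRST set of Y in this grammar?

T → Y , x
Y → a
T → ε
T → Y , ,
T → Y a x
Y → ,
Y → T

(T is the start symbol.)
To compute FIRST(Y), examine every production with Y on the left-hand side, reading each right-hand side left to right until a non-nullable symbol is reached.

FIRST sets of the other non-terminals involved (by the same procedure, iterated to a fixed point):
  FIRST(T) = { ',', 'a', ε }

From Y → a:
  - a is a terminal: add 'a' and stop
From Y → ,:
  - ',' is a terminal: add ',' and stop
From Y → T:
  - T is a non-terminal: add FIRST(T) \ {ε} = { ',', 'a' }
    T is nullable and nothing follows, so the whole right-hand side can vanish: ε ∈ FIRST(Y)

Collecting: FIRST(Y) = { ',', 'a', ε }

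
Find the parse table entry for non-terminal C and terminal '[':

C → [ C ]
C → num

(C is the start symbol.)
To find M[C, '['], we find productions for C where '[' is in the predict set (PREDICT(N → α) = (FIRST(α) \ {ε}) ∪ (FOLLOW(N) if α ⇒* ε)).

C → [ C ]: PREDICT = { '[' }
  '[' is in predict set, so this production goes in M[C, '[']
C → num: PREDICT = { 'num' }

M[C, '['] = C → [ C ]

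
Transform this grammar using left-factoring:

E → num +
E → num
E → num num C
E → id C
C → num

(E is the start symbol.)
Left-factoring transforms A → αβ₁ | αβ₂ into A → αA' and A' → β₁ | β₂
(α is the longest common prefix among the alternatives). Repeat until
no nonterminal has two alternatives with a common prefix.

Round 1: E has alternatives sharing prefix 'num'. Introduce E': E → num E'
  Add: E' → +
  Add: E' → ε
  Add: E' → num C

No remaining common prefixes — done.

Resulting grammar:
E → num E'
E' → +
E' → ε
E' → num C
E → id C
C → num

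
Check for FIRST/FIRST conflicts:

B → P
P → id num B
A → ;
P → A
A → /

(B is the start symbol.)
No FIRST/FIRST conflicts.

A FIRST/FIRST conflict occurs when two productions N → α and N → β for the same non-terminal have FIRST(α) ∩ FIRST(β) ≠ ∅ (with ε ∈ FIRST of a nullable right-hand side, so two nullable alternatives also conflict).

FIRST sets of the non-terminals at (or reachable through a nullable prefix from) the front of some alternative:
  FIRST(A) = { '/', ';' }

Productions for P:
  P → id num B: FIRST = { 'id' }
  P → A: FIRST = { '/', ';' }
Productions for A:
  A → ;: FIRST = { ';' }
  A → /: FIRST = { '/' }
B has only one production, so no FIRST/FIRST conflict is possible there.

All alternatives of each non-terminal have pairwise disjoint FIRST sets.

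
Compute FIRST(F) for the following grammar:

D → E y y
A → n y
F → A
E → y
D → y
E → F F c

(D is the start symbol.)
{ 'n' }

FIRST sets of the other non-terminals involved (by the same procedure, iterated to a fixed point):
  FIRST(A) = { 'n' }

From F → A:
  - A is a non-terminal: add FIRST(A) \ {ε} = { 'n' }
    A is not nullable, so stop

Collecting: FIRST(F) = { 'n' }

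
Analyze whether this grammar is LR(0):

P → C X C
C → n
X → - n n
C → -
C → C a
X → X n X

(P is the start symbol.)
No. Shift-reduce conflict between [P → C X C .] and [C → C . a]

Augment with P' → P and build the canonical LR(0) collection (I0 = CLOSURE({[P' → . P]}), then GOTO on every symbol after a dot until no new states appear). It has 14 states:
  I0: { [C → . -], [C → . C a], [C → . n], [P → . C X C], [P' → . P] }  — shift
  I1: { [C → - .] }  — reduce
  I2: { [C → C . a], [P → C . X C], [X → . - n n], [X → . X n X] }  — shift
  I3: { [P' → P .] }  — accept
  I4: { [C → n .] }  — reduce
  I5: { [X → - . n n] }  — shift
  I6: { [C → . -], [C → . C a], [C → . n], [P → C X . C], [X → X . n X] }  — shift
  I7: { [C → C a .] }  — reduce
  I8: { [C → C . a], [P → C X C .] }  — shift, reduce
  I9: { [C → n .], [X → . - n n], [X → . X n X], [X → X n . X] }  — shift, reduce
  I10: { [X → X . n X], [X → X n X .] }  — shift, reduce
  I11: { [X → . - n n], [X → . X n X], [X → X n . X] }  — shift
  I12: { [X → - n . n] }  — shift
  I13: { [X → - n n .] }  — reduce

Conflict in state I8:
  Shift-reduce conflict between [P → C X C .] and [C → C . a]
So the grammar is NOT LR(0).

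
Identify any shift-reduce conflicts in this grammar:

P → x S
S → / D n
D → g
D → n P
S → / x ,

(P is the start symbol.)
No shift-reduce conflicts

A shift-reduce conflict occurs when an LR(0) state has both:
  - a complete (reduce) item [A → α .] (dot at the end), and
  - a shift item [B → β . c γ] (dot before a terminal).

Augment with P' → P and build the canonical LR(0) collection (I0 = CLOSURE({[P' → . P]}), then GOTO on every symbol after a dot until no new states appear). It has 12 states:
  I0: { [P → . x S], [P' → . P] }  — shift
  I1: { [P' → P .] }  — accept
  I2: { [P → x . S], [S → . / D n], [S → . / x ,] }  — shift
  I3: { [D → . g], [D → . n P], [S → / . D n], [S → / . x ,] }  — shift
  I4: { [P → x S .] }  — reduce
  I5: { [S → / D . n] }  — shift
  I6: { [D → g .] }  — reduce
  I7: { [D → n . P], [P → . x S] }  — shift
  I8: { [S → / x . ,] }  — shift
  I9: { [S → / x , .] }  — reduce
  I10: { [D → n P .] }  — reduce
  I11: { [S → / D n .] }  — reduce

No state contains both a complete item and a shift item.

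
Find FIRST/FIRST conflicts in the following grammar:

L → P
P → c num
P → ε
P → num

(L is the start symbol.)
No FIRST/FIRST conflicts.

A FIRST/FIRST conflict occurs when two productions N → α and N → β for the same non-terminal have FIRST(α) ∩ FIRST(β) ≠ ∅ (with ε ∈ FIRST of a nullable right-hand side, so two nullable alternatives also conflict).

Productions for P:
  P → c num: FIRST = { 'c' }
  P → ε: FIRST = { ε }
  P → num: FIRST = { 'num' }
L has only one production, so no FIRST/FIRST conflict is possible there.

All alternatives of each non-terminal have pairwise disjoint FIRST sets.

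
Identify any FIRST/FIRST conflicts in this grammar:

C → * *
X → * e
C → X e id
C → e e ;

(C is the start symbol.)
FIRST sets of the non-terminals at (or reachable through a nullable prefix from) the front of some alternative:
  FIRST(X) = { '*' }

Productions for C:
  C → * *: FIRST = { '*' }
  C → X e id: FIRST = { '*' }
  C → e e ;: FIRST = { 'e' }
X has only one production, so no FIRST/FIRST conflict is possible there.

Conflict for C: C → * * and C → X e id
  Overlap: { '*' }

Answer: Yes. C → '*' '*' / C → X e id on { '*' }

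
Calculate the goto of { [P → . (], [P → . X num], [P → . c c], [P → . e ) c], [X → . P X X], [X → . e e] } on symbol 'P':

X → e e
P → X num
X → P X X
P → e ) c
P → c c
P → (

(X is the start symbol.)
GOTO(I, 'P') = CLOSURE({ [A → αX.β] : [A → α.Xβ] ∈ I, X = 'P' })

Items with dot before 'P', with the dot advanced:
  [X → . P X X] → [X → P . X X]
Closure of the advanced items:
  [X → P . X X] has the dot before X: add [X → . e e], [X → . P X X]
  [X → . P X X] has the dot before P: add [P → . X num], [P → . e ) c], [P → . c c], [P → . (]

GOTO = { [P → . (], [P → . X num], [P → . c c], [P → . e ) c], [X → . P X X], [X → . e e], [X → P . X X] }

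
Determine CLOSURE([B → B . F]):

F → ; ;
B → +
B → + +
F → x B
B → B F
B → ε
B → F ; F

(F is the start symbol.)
To compute CLOSURE, for each item [A → α.Bβ] where B is a non-terminal, add [B → .γ] for all productions B → γ; repeat for the newly added items until nothing changes.

Start with: [B → B . F]
  [B → B . F] has the dot before F: add [F → . ; ;], [F → . x B]
No further items can be added.

CLOSURE = { [B → B . F], [F → . ; ;], [F → . x B] }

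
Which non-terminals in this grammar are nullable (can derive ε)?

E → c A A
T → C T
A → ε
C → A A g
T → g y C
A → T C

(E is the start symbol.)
{ 'A' }

A non-terminal is nullable if it can derive ε (the empty string): either it has an ε-production, or it has a production whose right-hand side consists entirely of nullable non-terminals.

ε-productions: A → ε
So A is immediately nullable.
No further non-terminal can be added: every production for the remaining non-terminals contains a terminal or a non-nullable non-terminal.
Nullable = { 'A' }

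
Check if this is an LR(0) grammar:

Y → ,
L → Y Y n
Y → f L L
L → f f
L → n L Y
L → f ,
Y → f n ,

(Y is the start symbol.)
No. Reduce-reduce conflict: [Y → , .] and [Y → f n , .]

Augment with Y' → Y and build the canonical LR(0) collection (I0 = CLOSURE({[Y' → . Y]}), then GOTO on every symbol after a dot until no new states appear). It has 17 states:
  I0: { [Y → . ,], [Y → . f L L], [Y → . f n ,], [Y' → . Y] }  — shift
  I1: { [Y → , .] }  — reduce
  I2: { [Y' → Y .] }  — accept
  I3: { [L → . Y Y n], [L → . f ,], [L → . f f], [L → . n L Y], [Y → . ,], [Y → . f L L], [Y → . f n ,], [Y → f . L L], [Y → f . n ,] }  — shift
  I4: { [L → . Y Y n], [L → . f ,], [L → . f f], [L → . n L Y], [Y → . ,], [Y → . f L L], [Y → . f n ,], [Y → f L . L] }  — shift
  I5: { [L → Y . Y n], [Y → . ,], [Y → . f L L], [Y → . f n ,] }  — shift
  I6: { [L → . Y Y n], [L → . f ,], [L → . f f], [L → . n L Y], [L → f . ,], [L → f . f], [Y → . ,], [Y → . f L L], [Y → . f n ,], [Y → f . L L], [Y → f . n ,] }  — shift
  I7: { [L → . Y Y n], [L → . f ,], [L → . f f], [L → . n L Y], [L → n . L Y], [Y → . ,], [Y → . f L L], [Y → . f n ,], [Y → f n . ,] }  — shift
  I8: { [Y → , .], [Y → f n , .] }  — 2 reduces
  I9: { [L → n L . Y], [Y → . ,], [Y → . f L L], [Y → . f n ,] }  — shift
  I10: { [L → . Y Y n], [L → . f ,], [L → . f f], [L → . n L Y], [L → n . L Y], [Y → . ,], [Y → . f L L], [Y → . f n ,] }  — shift
  I11: { [L → n L Y .] }  — reduce
  I12: { [L → f , .], [Y → , .] }  — 2 reduces
  I13: { [L → . Y Y n], [L → . f ,], [L → . f f], [L → . n L Y], [L → f . ,], [L → f . f], [L → f f .], [Y → . ,], [Y → . f L L], [Y → . f n ,], [Y → f . L L], [Y → f . n ,] }  — shift, reduce
  I14: { [L → Y Y . n] }  — shift
  I15: { [L → Y Y n .] }  — reduce
  I16: { [Y → f L L .] }  — reduce

Conflict in state I8:
  Reduce-reduce conflict: [Y → , .] and [Y → f n , .]
So the grammar is NOT LR(0).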